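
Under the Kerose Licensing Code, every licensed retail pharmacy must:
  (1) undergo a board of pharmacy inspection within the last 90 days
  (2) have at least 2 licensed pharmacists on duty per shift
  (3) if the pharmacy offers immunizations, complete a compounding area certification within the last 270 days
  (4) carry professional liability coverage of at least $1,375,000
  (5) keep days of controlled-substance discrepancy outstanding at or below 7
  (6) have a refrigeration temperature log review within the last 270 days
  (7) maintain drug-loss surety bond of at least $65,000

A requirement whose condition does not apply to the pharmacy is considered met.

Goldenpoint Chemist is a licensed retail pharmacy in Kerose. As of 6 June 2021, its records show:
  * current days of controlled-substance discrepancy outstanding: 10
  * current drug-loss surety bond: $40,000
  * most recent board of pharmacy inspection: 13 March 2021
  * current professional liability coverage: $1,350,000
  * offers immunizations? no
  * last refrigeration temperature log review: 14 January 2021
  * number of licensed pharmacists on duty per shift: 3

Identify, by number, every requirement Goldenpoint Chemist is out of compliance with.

4, 5, 7

1. board of pharmacy inspection 85 days ago vs limit 90 → met
2. licensed pharmacists on duty per shift 3 ≥ 2 → met
3. condition 'offers immunizations' does not hold → requirement n/a → met
4. professional liability coverage $1,350,000 < $1,375,000 → not met
5. days of controlled-substance discrepancy outstanding 10 > 7 → not met
6. refrigeration temperature log review 143 days ago vs limit 270 → met
7. drug-loss surety bond $40,000 < $65,000 → not met
Not met: 4, 5, 7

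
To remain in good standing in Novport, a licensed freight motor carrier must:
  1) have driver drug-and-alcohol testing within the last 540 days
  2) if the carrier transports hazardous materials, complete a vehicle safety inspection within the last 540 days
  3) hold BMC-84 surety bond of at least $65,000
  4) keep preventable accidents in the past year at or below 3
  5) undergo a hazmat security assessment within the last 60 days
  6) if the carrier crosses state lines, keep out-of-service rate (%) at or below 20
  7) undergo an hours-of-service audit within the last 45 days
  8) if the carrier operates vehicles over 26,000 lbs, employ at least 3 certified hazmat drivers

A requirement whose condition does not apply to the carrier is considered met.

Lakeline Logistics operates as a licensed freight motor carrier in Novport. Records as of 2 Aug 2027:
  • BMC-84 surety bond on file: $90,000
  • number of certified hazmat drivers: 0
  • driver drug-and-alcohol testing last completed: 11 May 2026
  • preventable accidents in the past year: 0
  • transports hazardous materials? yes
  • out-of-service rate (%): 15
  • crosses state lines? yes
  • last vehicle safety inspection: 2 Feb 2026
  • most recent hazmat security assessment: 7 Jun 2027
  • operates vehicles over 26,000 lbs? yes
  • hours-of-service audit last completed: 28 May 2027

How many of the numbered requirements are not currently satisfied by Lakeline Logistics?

3

1. driver drug-and-alcohol testing 448 days ago vs limit 540 → met
2. condition 'transports hazardous materials' holds; vehicle safety inspection 546 days ago vs limit 540 → not met
3. BMC-84 surety bond $90,000 ≥ $65,000 → met
4. preventable accidents in the past year 0 ≤ 3 → met
5. hazmat security assessment 56 days ago vs limit 60 → met
6. condition 'crosses state lines' holds; out-of-service rate (%) 15 ≤ 20 → met
7. hours-of-service audit 66 days ago vs limit 45 → not met
8. condition 'operates vehicles over 26,000 lbs' holds; certified hazmat drivers 0 < 3 → not met
Not met: 3 of 8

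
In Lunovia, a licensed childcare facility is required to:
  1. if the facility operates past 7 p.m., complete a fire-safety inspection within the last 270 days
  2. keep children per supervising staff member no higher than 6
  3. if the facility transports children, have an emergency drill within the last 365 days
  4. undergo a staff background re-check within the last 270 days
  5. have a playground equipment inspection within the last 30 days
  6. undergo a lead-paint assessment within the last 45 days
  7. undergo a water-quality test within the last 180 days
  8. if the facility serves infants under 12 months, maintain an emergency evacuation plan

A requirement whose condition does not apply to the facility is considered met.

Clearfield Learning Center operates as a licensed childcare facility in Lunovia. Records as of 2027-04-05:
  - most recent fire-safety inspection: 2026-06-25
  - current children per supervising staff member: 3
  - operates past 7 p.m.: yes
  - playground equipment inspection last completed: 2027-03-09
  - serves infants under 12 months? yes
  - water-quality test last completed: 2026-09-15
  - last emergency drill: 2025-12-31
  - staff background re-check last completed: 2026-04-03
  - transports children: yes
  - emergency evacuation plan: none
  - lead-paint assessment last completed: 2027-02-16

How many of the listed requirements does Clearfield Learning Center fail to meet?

1. condition 'operates past 7 p.m.' holds; fire-safety inspection 284 days ago vs limit 270 → not met
2. children per supervising staff member 3 ≤ 6 → met
3. condition 'transports children' holds; emergency drill 460 days ago vs limit 365 → not met
4. staff background re-check 367 days ago vs limit 270 → not met
5. playground equipment inspection 27 days ago vs limit 30 → met
6. lead-paint assessment 48 days ago vs limit 45 → not met
7. water-quality test 202 days ago vs limit 180 → not met
8. condition 'serves infants under 12 months' holds; emergency evacuation plan absent → not met
Not met: 6 of 8

6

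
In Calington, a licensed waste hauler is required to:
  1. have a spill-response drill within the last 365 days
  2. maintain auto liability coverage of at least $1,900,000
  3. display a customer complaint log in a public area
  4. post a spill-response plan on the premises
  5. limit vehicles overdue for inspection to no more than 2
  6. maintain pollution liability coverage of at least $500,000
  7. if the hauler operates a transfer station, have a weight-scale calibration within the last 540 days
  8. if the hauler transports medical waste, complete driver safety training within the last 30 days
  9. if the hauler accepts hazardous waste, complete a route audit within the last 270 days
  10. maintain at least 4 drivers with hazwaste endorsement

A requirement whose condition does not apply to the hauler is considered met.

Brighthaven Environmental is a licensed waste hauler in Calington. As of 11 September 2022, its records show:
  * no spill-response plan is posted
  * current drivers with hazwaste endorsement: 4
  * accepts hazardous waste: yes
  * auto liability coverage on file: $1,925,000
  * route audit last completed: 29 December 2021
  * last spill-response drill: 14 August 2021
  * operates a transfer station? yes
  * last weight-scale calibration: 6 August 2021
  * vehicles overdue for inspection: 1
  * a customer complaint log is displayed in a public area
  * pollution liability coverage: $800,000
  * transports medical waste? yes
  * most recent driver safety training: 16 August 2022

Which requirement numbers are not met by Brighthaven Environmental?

1. spill-response drill 393 days ago vs limit 365 → not met
2. auto liability coverage $1,925,000 ≥ $1,900,000 → met
3. customer complaint log present → met
4. spill-response plan absent → not met
5. vehicles overdue for inspection 1 ≤ 2 → met
6. pollution liability coverage $800,000 ≥ $500,000 → met
7. condition 'operates a transfer station' holds; weight-scale calibration 401 days ago vs limit 540 → met
8. condition 'transports medical waste' holds; driver safety training 26 days ago vs limit 30 → met
9. condition 'accepts hazardous waste' holds; route audit 256 days ago vs limit 270 → met
10. drivers with hazwaste endorsement 4 ≥ 4 → met
Not met: 1, 4

1, 4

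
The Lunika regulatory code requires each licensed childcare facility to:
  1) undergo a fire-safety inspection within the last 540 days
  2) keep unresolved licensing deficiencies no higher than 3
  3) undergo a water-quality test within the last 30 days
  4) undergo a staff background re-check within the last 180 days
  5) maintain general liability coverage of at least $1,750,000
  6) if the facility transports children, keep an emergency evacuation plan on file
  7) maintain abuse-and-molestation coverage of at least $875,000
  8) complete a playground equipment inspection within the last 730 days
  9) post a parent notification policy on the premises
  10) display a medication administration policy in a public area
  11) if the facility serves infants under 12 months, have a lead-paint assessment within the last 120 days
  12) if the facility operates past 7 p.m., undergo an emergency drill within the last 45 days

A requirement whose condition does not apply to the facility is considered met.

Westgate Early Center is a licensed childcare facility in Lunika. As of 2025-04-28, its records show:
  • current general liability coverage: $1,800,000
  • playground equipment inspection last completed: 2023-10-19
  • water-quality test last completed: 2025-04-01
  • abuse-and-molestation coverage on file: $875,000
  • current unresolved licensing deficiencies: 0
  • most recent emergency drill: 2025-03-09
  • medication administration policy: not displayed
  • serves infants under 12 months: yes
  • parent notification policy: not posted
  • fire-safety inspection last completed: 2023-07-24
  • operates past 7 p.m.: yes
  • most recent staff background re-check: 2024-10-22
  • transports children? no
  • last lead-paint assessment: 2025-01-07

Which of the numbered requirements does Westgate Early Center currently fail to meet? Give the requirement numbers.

1. fire-safety inspection 644 days ago vs limit 540 → not met
2. unresolved licensing deficiencies 0 ≤ 3 → met
3. water-quality test 27 days ago vs limit 30 → met
4. staff background re-check 188 days ago vs limit 180 → not met
5. general liability coverage $1,800,000 ≥ $1,750,000 → met
6. condition 'transports children' does not hold → requirement n/a → met
7. abuse-and-molestation coverage $875,000 ≥ $875,000 → met
8. playground equipment inspection 557 days ago vs limit 730 → met
9. parent notification policy absent → not met
10. medication administration policy absent → not met
11. condition 'serves infants under 12 months' holds; lead-paint assessment 111 days ago vs limit 120 → met
12. condition 'operates past 7 p.m.' holds; emergency drill 50 days ago vs limit 45 → not met
Not met: 1, 4, 9, 10, 12

1, 4, 9, 10, 12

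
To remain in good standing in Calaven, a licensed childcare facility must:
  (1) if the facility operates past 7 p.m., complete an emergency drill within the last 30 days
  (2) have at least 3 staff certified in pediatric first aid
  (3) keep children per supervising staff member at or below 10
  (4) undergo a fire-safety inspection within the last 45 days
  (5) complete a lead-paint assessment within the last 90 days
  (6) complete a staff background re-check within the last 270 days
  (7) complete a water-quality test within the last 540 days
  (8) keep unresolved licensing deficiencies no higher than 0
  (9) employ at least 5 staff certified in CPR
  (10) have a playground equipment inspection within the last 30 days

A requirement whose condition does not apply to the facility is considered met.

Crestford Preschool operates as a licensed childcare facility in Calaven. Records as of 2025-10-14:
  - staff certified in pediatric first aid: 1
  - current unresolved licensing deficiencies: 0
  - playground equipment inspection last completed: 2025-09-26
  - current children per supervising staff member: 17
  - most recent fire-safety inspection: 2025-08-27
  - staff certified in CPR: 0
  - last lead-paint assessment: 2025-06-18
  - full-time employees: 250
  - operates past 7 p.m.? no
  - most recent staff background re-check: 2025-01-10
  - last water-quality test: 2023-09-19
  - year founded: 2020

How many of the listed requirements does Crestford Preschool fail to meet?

7

1. condition 'operates past 7 p.m.' does not hold → requirement n/a → met
2. staff certified in pediatric first aid 1 < 3 → not met
3. children per supervising staff member 17 > 10 → not met
4. fire-safety inspection 48 days ago vs limit 45 → not met
5. lead-paint assessment 118 days ago vs limit 90 → not met
6. staff background re-check 277 days ago vs limit 270 → not met
7. water-quality test 756 days ago vs limit 540 → not met
8. unresolved licensing deficiencies 0 ≤ 0 → met
9. staff certified in CPR 0 < 5 → not met
10. playground equipment inspection 18 days ago vs limit 30 → met
Not met: 7 of 10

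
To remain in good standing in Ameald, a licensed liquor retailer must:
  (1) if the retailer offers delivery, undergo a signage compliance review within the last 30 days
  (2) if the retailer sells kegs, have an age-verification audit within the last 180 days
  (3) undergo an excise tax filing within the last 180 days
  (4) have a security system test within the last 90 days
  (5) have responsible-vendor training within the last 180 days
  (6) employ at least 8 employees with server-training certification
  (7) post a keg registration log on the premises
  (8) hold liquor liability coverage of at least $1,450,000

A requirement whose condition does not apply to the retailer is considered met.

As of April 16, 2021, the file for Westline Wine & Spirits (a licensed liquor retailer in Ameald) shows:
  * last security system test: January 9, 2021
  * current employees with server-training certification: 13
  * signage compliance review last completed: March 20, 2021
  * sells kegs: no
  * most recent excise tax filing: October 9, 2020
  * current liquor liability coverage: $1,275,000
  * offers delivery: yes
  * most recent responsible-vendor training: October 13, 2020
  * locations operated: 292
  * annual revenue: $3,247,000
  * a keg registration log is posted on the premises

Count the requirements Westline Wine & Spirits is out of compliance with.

1. condition 'offers delivery' holds; signage compliance review 27 days ago vs limit 30 → met
2. condition 'sells kegs' does not hold → requirement n/a → met
3. excise tax filing 189 days ago vs limit 180 → not met
4. security system test 97 days ago vs limit 90 → not met
5. responsible-vendor training 185 days ago vs limit 180 → not met
6. employees with server-training certification 13 ≥ 8 → met
7. keg registration log present → met
8. liquor liability coverage $1,275,000 < $1,450,000 → not met
Not met: 4 of 8

4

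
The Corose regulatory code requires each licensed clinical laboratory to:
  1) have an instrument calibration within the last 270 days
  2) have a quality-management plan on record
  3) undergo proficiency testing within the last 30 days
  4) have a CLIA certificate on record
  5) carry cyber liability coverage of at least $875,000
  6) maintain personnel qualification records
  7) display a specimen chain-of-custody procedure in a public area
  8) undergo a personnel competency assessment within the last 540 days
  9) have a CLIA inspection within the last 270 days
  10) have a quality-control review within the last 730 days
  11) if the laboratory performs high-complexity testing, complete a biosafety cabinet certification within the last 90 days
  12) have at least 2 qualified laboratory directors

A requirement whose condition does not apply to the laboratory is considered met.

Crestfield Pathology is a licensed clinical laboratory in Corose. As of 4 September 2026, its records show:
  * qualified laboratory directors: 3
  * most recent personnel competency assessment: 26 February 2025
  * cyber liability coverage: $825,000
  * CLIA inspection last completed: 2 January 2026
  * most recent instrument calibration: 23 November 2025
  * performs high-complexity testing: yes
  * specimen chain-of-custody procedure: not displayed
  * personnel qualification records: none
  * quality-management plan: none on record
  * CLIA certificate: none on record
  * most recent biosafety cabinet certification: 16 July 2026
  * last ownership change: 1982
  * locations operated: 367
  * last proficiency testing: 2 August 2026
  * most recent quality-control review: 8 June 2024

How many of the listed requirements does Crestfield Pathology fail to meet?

9

1. instrument calibration 285 days ago vs limit 270 → not met
2. quality-management plan absent → not met
3. proficiency testing 33 days ago vs limit 30 → not met
4. CLIA certificate absent → not met
5. cyber liability coverage $825,000 < $875,000 → not met
6. personnel qualification records absent → not met
7. specimen chain-of-custody procedure absent → not met
8. personnel competency assessment 555 days ago vs limit 540 → not met
9. CLIA inspection 245 days ago vs limit 270 → met
10. quality-control review 818 days ago vs limit 730 → not met
11. condition 'performs high-complexity testing' holds; biosafety cabinet certification 50 days ago vs limit 90 → met
12. qualified laboratory directors 3 ≥ 2 → met
Not met: 9 of 12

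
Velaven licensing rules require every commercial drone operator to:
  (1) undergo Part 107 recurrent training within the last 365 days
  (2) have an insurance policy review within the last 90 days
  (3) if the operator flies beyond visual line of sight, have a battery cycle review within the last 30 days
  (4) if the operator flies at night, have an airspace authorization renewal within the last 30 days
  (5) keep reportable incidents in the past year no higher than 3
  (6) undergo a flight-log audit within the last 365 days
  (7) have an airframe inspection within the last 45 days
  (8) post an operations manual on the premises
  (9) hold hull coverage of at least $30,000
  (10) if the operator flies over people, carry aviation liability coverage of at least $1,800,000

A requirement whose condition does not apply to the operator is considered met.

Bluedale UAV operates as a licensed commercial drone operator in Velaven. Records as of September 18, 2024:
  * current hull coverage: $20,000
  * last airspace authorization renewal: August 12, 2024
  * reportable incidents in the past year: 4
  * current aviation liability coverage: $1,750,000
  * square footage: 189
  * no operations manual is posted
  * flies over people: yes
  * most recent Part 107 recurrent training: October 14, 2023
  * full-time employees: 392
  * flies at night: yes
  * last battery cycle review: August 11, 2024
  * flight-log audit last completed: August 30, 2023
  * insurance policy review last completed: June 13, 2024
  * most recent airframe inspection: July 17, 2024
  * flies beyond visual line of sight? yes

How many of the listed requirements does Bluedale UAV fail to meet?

9

1. Part 107 recurrent training 340 days ago vs limit 365 → met
2. insurance policy review 97 days ago vs limit 90 → not met
3. condition 'flies beyond visual line of sight' holds; battery cycle review 38 days ago vs limit 30 → not met
4. condition 'flies at night' holds; airspace authorization renewal 37 days ago vs limit 30 → not met
5. reportable incidents in the past year 4 > 3 → not met
6. flight-log audit 385 days ago vs limit 365 → not met
7. airframe inspection 63 days ago vs limit 45 → not met
8. operations manual absent → not met
9. hull coverage $20,000 < $30,000 → not met
10. condition 'flies over people' holds; aviation liability coverage $1,750,000 < $1,800,000 → not met
Not met: 9 of 10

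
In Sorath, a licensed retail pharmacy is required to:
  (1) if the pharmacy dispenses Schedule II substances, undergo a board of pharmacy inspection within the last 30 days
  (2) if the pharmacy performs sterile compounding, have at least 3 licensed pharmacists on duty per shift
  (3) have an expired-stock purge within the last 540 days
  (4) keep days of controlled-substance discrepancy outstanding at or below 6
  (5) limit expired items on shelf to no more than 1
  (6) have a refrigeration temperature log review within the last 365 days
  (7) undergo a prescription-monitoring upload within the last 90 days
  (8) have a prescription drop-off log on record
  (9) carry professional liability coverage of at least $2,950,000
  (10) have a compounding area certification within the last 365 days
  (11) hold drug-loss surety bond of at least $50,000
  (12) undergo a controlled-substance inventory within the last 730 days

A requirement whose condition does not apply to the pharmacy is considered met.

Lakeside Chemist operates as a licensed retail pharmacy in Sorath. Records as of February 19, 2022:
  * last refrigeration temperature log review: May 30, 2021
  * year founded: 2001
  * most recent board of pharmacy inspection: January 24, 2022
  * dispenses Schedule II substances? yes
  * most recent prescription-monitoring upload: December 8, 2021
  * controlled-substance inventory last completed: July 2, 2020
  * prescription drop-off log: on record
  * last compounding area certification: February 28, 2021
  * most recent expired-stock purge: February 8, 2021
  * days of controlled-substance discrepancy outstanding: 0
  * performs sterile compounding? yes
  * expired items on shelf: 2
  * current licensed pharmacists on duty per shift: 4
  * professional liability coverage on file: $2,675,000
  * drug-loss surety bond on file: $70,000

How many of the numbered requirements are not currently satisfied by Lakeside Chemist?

1. condition 'dispenses Schedule II substances' holds; board of pharmacy inspection 26 days ago vs limit 30 → met
2. condition 'performs sterile compounding' holds; licensed pharmacists on duty per shift 4 ≥ 3 → met
3. expired-stock purge 376 days ago vs limit 540 → met
4. days of controlled-substance discrepancy outstanding 0 ≤ 6 → met
5. expired items on shelf 2 > 1 → not met
6. refrigeration temperature log review 265 days ago vs limit 365 → met
7. prescription-monitoring upload 73 days ago vs limit 90 → met
8. prescription drop-off log present → met
9. professional liability coverage $2,675,000 < $2,950,000 → not met
10. compounding area certification 356 days ago vs limit 365 → met
11. drug-loss surety bond $70,000 ≥ $50,000 → met
12. controlled-substance inventory 597 days ago vs limit 730 → met
Not met: 2 of 12

2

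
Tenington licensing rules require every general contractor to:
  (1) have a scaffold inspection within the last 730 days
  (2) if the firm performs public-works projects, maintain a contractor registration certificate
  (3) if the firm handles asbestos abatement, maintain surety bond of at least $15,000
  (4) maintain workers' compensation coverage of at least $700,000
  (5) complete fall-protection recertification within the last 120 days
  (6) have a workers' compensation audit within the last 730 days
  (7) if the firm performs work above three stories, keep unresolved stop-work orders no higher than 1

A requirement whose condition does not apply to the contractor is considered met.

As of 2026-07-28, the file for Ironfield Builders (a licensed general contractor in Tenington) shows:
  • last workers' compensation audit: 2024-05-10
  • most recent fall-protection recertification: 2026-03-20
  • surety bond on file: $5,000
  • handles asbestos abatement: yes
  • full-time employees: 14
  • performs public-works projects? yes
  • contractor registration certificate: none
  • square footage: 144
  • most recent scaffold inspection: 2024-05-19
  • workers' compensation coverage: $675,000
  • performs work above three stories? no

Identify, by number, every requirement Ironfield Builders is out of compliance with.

1, 2, 3, 4, 5, 6

1. scaffold inspection 800 days ago vs limit 730 → not met
2. condition 'performs public-works projects' holds; contractor registration certificate absent → not met
3. condition 'handles asbestos abatement' holds; surety bond $5,000 < $15,000 → not met
4. workers' compensation coverage $675,000 < $700,000 → not met
5. fall-protection recertification 130 days ago vs limit 120 → not met
6. workers' compensation audit 809 days ago vs limit 730 → not met
7. condition 'performs work above three stories' does not hold → requirement n/a → met
Not met: 1, 2, 3, 4, 5, 6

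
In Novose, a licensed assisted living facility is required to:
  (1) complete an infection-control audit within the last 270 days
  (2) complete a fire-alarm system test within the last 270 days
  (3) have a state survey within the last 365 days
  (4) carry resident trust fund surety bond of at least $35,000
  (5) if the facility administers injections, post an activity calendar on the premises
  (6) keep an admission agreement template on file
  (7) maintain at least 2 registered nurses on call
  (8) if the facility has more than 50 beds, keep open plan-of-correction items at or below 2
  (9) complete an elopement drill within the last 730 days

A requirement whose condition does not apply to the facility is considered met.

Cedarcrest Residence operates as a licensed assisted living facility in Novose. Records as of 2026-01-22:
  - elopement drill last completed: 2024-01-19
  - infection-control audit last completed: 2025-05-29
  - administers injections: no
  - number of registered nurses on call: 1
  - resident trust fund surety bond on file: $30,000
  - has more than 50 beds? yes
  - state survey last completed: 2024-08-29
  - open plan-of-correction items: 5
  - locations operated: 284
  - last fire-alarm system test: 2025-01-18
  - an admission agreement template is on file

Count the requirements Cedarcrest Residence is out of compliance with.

6

1. infection-control audit 238 days ago vs limit 270 → met
2. fire-alarm system test 369 days ago vs limit 270 → not met
3. state survey 511 days ago vs limit 365 → not met
4. resident trust fund surety bond $30,000 < $35,000 → not met
5. condition 'administers injections' does not hold → requirement n/a → met
6. admission agreement template present → met
7. registered nurses on call 1 < 2 → not met
8. condition 'has more than 50 beds' holds; open plan-of-correction items 5 > 2 → not met
9. elopement drill 734 days ago vs limit 730 → not met
Not met: 6 of 9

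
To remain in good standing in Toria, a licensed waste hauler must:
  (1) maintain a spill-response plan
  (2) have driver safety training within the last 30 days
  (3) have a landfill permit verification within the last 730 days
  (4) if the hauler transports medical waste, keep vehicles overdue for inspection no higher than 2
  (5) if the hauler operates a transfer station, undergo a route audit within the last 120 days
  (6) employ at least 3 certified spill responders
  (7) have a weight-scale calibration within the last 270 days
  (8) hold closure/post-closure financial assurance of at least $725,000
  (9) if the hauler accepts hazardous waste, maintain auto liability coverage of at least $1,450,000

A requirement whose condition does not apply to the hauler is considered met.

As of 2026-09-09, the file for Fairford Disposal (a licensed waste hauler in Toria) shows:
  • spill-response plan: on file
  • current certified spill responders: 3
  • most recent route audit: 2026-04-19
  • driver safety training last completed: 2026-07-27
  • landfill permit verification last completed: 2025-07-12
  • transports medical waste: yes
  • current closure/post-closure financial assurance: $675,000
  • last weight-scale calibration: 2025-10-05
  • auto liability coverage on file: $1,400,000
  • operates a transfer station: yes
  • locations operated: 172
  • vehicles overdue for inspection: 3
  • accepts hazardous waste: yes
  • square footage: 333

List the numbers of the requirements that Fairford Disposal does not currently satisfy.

1. spill-response plan present → met
2. driver safety training 44 days ago vs limit 30 → not met
3. landfill permit verification 424 days ago vs limit 730 → met
4. condition 'transports medical waste' holds; vehicles overdue for inspection 3 > 2 → not met
5. condition 'operates a transfer station' holds; route audit 143 days ago vs limit 120 → not met
6. certified spill responders 3 ≥ 3 → met
7. weight-scale calibration 339 days ago vs limit 270 → not met
8. closure/post-closure financial assurance $675,000 < $725,000 → not met
9. condition 'accepts hazardous waste' holds; auto liability coverage $1,400,000 < $1,450,000 → not met
Not met: 2, 4, 5, 7, 8, 9

2, 4, 5, 7, 8, 9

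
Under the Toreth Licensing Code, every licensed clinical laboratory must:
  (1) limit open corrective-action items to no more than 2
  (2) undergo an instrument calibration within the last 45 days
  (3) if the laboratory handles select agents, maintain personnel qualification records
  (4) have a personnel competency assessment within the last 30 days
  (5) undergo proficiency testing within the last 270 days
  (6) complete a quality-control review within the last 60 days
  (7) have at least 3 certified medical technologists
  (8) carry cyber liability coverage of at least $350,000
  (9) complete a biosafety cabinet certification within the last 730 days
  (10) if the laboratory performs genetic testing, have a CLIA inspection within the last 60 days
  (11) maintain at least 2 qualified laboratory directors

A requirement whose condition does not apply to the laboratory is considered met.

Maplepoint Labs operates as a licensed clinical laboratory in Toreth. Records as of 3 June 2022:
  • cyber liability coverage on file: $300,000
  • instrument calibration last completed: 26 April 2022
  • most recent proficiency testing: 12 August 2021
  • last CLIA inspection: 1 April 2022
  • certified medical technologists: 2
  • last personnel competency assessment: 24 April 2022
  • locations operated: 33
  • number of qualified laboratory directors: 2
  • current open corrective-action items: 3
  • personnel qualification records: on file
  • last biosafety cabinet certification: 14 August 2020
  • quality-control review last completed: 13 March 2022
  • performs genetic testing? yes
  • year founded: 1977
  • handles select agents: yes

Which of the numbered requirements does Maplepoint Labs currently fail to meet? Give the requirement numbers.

1. open corrective-action items 3 > 2 → not met
2. instrument calibration 38 days ago vs limit 45 → met
3. condition 'handles select agents' holds; personnel qualification records present → met
4. personnel competency assessment 40 days ago vs limit 30 → not met
5. proficiency testing 295 days ago vs limit 270 → not met
6. quality-control review 82 days ago vs limit 60 → not met
7. certified medical technologists 2 < 3 → not met
8. cyber liability coverage $300,000 < $350,000 → not met
9. biosafety cabinet certification 658 days ago vs limit 730 → met
10. condition 'performs genetic testing' holds; CLIA inspection 63 days ago vs limit 60 → not met
11. qualified laboratory directors 2 ≥ 2 → met
Not met: 1, 4, 5, 6, 7, 8, 10

1, 4, 5, 6, 7, 8, 10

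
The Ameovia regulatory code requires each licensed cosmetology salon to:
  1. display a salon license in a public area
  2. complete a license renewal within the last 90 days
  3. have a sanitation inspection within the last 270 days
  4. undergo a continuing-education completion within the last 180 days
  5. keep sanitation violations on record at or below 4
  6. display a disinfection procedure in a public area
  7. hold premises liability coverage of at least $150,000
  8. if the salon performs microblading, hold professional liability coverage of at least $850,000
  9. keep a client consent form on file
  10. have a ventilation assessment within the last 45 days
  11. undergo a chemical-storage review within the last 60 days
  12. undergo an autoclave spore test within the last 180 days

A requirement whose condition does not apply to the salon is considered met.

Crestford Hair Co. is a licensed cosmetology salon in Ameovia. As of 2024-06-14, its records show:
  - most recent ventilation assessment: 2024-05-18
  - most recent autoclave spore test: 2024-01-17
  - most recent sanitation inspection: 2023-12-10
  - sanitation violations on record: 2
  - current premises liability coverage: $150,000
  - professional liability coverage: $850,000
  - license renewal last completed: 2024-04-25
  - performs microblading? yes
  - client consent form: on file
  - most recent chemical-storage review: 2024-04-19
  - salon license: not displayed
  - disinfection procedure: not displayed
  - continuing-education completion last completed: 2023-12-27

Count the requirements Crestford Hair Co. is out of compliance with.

2

1. salon license absent → not met
2. license renewal 50 days ago vs limit 90 → met
3. sanitation inspection 187 days ago vs limit 270 → met
4. continuing-education completion 170 days ago vs limit 180 → met
5. sanitation violations on record 2 ≤ 4 → met
6. disinfection procedure absent → not met
7. premises liability coverage $150,000 ≥ $150,000 → met
8. condition 'performs microblading' holds; professional liability coverage $850,000 ≥ $850,000 → met
9. client consent form present → met
10. ventilation assessment 27 days ago vs limit 45 → met
11. chemical-storage review 56 days ago vs limit 60 → met
12. autoclave spore test 149 days ago vs limit 180 → met
Not met: 2 of 12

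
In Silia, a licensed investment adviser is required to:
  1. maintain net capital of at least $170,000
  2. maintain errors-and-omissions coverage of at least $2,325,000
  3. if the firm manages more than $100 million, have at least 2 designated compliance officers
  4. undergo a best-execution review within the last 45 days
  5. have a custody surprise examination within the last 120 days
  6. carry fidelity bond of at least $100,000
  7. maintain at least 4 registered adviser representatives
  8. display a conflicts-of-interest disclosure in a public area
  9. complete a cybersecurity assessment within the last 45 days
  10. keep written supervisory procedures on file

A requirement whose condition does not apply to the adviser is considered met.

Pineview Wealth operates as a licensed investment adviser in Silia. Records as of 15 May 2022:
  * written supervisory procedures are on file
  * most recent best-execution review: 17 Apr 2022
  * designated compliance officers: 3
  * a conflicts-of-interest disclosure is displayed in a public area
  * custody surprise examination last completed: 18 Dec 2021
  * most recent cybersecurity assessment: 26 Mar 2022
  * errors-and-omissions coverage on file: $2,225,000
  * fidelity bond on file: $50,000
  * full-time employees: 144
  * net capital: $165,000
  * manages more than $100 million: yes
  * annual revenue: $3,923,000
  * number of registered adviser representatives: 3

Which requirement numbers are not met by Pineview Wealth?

1, 2, 5, 6, 7, 9

1. net capital $165,000 < $170,000 → not met
2. errors-and-omissions coverage $2,225,000 < $2,325,000 → not met
3. condition 'manages more than $100 million' holds; designated compliance officers 3 ≥ 2 → met
4. best-execution review 28 days ago vs limit 45 → met
5. custody surprise examination 148 days ago vs limit 120 → not met
6. fidelity bond $50,000 < $100,000 → not met
7. registered adviser representatives 3 < 4 → not met
8. conflicts-of-interest disclosure present → met
9. cybersecurity assessment 50 days ago vs limit 45 → not met
10. written supervisory procedures present → met
Not met: 1, 2, 5, 6, 7, 9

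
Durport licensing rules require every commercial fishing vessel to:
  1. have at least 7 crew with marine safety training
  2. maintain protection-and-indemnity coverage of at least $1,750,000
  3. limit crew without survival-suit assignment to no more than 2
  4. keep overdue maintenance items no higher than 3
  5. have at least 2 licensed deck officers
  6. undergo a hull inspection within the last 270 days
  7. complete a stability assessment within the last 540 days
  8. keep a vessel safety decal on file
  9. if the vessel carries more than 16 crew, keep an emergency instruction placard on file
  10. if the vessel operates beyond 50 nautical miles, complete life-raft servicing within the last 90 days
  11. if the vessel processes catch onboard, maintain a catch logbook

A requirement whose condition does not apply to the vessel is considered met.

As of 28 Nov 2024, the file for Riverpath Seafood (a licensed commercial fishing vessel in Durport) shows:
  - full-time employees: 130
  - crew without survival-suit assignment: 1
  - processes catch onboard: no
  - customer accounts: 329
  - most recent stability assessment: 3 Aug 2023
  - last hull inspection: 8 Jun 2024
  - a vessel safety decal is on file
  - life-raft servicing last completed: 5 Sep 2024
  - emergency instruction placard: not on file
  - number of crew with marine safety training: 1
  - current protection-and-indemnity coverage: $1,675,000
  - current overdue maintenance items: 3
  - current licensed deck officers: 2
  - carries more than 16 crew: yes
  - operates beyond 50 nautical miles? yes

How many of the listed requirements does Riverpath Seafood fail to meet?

1. crew with marine safety training 1 < 7 → not met
2. protection-and-indemnity coverage $1,675,000 < $1,750,000 → not met
3. crew without survival-suit assignment 1 ≤ 2 → met
4. overdue maintenance items 3 ≤ 3 → met
5. licensed deck officers 2 ≥ 2 → met
6. hull inspection 173 days ago vs limit 270 → met
7. stability assessment 483 days ago vs limit 540 → met
8. vessel safety decal present → met
9. condition 'carries more than 16 crew' holds; emergency instruction placard absent → not met
10. condition 'operates beyond 50 nautical miles' holds; life-raft servicing 84 days ago vs limit 90 → met
11. condition 'processes catch onboard' does not hold → requirement n/a → met
Not met: 3 of 11

3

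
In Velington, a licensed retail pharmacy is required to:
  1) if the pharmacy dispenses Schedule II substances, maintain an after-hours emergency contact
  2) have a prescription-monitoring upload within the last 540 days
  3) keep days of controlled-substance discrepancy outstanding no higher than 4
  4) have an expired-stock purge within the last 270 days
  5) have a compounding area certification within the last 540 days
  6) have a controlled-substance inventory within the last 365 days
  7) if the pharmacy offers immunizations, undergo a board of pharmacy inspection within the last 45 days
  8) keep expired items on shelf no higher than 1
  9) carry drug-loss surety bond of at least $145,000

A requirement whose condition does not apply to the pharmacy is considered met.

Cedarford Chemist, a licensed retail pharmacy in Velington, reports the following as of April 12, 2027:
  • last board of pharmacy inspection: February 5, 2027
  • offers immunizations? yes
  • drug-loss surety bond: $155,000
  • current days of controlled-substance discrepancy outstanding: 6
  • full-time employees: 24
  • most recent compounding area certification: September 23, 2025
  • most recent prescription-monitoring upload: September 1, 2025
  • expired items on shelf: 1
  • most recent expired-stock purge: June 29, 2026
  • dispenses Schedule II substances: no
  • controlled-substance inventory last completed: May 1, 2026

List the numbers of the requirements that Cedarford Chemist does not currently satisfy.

2, 3, 4, 5, 7

1. condition 'dispenses Schedule II substances' does not hold → requirement n/a → met
2. prescription-monitoring upload 588 days ago vs limit 540 → not met
3. days of controlled-substance discrepancy outstanding 6 > 4 → not met
4. expired-stock purge 287 days ago vs limit 270 → not met
5. compounding area certification 566 days ago vs limit 540 → not met
6. controlled-substance inventory 346 days ago vs limit 365 → met
7. condition 'offers immunizations' holds; board of pharmacy inspection 66 days ago vs limit 45 → not met
8. expired items on shelf 1 ≤ 1 → met
9. drug-loss surety bond $155,000 ≥ $145,000 → met
Not met: 2, 3, 4, 5, 7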